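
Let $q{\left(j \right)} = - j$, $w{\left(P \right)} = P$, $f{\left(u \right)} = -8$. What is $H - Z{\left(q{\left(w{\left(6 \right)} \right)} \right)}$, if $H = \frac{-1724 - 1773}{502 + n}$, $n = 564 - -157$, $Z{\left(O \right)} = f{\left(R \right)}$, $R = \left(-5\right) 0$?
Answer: $\frac{6287}{1223} \approx 5.1406$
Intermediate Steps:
$R = 0$
$Z{\left(O \right)} = -8$
$n = 721$ ($n = 564 + 157 = 721$)
$H = - \frac{3497}{1223}$ ($H = \frac{-1724 - 1773}{502 + 721} = - \frac{3497}{1223} \approx -2.8594$)
$H - Z{\left(q{\left(w{\left(6 \right)} \right)} \right)} = - \frac{3497}{1223} - -8 = - \frac{3497}{1223} + 8 = \frac{6287}{1223}$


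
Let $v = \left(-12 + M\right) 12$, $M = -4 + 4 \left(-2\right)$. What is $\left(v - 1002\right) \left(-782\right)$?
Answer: $1008780$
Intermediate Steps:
$M = -12$ ($M = -4 - 8 = -12$)
$v = -288$ ($v = \left(-12 - 12\right) 12 = \left(-24\right) 12 = -288$)
$\left(v - 1002\right) \left(-782\right) = \left(-288 - 1002\right) \left(-782\right) = \left(-1290\right) \left(-782\right) = 1008780$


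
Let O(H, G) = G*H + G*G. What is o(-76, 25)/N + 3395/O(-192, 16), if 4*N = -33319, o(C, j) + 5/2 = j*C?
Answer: -8335295/8529664 ≈ -0.97721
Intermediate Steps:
O(H, G) = G² + G*H (O(H, G) = G*H + G² = G² + G*H)
o(C, j) = -5/2 + C*j (o(C, j) = -5/2 + j*C = -5/2 + C*j)
N = -33319/4 (N = (¼)*(-33319) = -33319/4 ≈ -8329.8)
o(-76, 25)/N + 3395/O(-192, 16) = (-5/2 - 76*25)/(-33319/4) + 3395/((16*(16 - 192))) = (-5/2 - 1900)*(-4/33319) + 3395/((16*(-176))) = -3805/2*(-4/33319) + 3395/(-2816) = 7610/33319 + 3395*(-1/2816) = 7610/33319 - 3395/2816 = -8335295/8529664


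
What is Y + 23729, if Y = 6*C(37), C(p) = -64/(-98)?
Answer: 1162913/49 ≈ 23733.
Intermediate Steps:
C(p) = 32/49 (C(p) = -64*(-1/98) = 32/49)
Y = 192/49 (Y = 6*(32/49) = 192/49 ≈ 3.9184)
Y + 23729 = 192/49 + 23729 = 1162913/49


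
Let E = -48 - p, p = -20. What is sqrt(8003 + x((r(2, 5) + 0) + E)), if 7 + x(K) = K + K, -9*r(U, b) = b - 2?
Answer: sqrt(71454)/3 ≈ 89.103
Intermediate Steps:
r(U, b) = 2/9 - b/9 (r(U, b) = -(b - 2)/9 = -(-2 + b)/9 = 2/9 - b/9)
E = -28 (E = -48 - 1*(-20) = -48 + 20 = -28)
x(K) = -7 + 2*K (x(K) = -7 + (K + K) = -7 + 2*K)
sqrt(8003 + x((r(2, 5) + 0) + E)) = sqrt(8003 + (-7 + 2*(((2/9 - 1/9*5) + 0) - 28))) = sqrt(8003 + (-7 + 2*(((2/9 - 5/9) + 0) - 28))) = sqrt(8003 + (-7 + 2*((-1/3 + 0) - 28))) = sqrt(8003 + (-7 + 2*(-1/3 - 28))) = sqrt(8003 + (-7 + 2*(-85/3))) = sqrt(8003 + (-7 - 170/3)) = sqrt(8003 - 191/3) = sqrt(23818/3) = sqrt(71454)/3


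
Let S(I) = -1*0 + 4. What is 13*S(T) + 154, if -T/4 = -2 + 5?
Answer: 206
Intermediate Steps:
T = -12 (T = -4*(-2 + 5) = -4*3 = -12)
S(I) = 4 (S(I) = 0 + 4 = 4)
13*S(T) + 154 = 13*4 + 154 = 52 + 154 = 206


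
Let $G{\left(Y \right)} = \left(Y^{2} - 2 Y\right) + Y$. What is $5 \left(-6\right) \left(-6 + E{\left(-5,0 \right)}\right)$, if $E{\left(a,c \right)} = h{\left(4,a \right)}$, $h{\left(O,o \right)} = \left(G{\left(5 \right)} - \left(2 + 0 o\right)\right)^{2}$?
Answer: $-9540$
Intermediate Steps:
$G{\left(Y \right)} = Y^{2} - Y$
$h{\left(O,o \right)} = 324$ ($h{\left(O,o \right)} = \left(5 \left(-1 + 5\right) - \left(2 + 0 o\right)\right)^{2} = \left(5 \cdot 4 + \left(0 - 2\right)\right)^{2} = \left(20 - 2\right)^{2} = 18^{2} = 324$)
$E{\left(a,c \right)} = 324$
$5 \left(-6\right) \left(-6 + E{\left(-5,0 \right)}\right) = 5 \left(-6\right) \left(-6 + 324\right) = \left(-30\right) 318 = -9540$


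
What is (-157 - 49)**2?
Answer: 42436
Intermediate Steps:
(-157 - 49)**2 = (-206)**2 = 42436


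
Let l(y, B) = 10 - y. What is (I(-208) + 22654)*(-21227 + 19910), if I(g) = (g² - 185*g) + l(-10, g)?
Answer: -137518506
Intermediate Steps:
I(g) = 20 + g² - 185*g (I(g) = (g² - 185*g) + (10 - 1*(-10)) = (g² - 185*g) + (10 + 10) = (g² - 185*g) + 20 = 20 + g² - 185*g)
(I(-208) + 22654)*(-21227 + 19910) = ((20 + (-208)² - 185*(-208)) + 22654)*(-21227 + 19910) = ((20 + 43264 + 38480) + 22654)*(-1317) = (81764 + 22654)*(-1317) = 104418*(-1317) = -137518506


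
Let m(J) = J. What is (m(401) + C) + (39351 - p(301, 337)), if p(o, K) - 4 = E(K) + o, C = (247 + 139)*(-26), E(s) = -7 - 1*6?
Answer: 29424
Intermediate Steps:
E(s) = -13 (E(s) = -7 - 6 = -13)
C = -10036 (C = 386*(-26) = -10036)
p(o, K) = -9 + o (p(o, K) = 4 + (-13 + o) = -9 + o)
(m(401) + C) + (39351 - p(301, 337)) = (401 - 10036) + (39351 - (-9 + 301)) = -9635 + (39351 - 1*292) = -9635 + (39351 - 292) = -9635 + 39059 = 29424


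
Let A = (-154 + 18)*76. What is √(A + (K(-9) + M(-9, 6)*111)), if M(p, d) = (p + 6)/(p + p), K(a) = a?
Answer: I*√41306/2 ≈ 101.62*I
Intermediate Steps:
M(p, d) = (6 + p)/(2*p) (M(p, d) = (6 + p)/((2*p)) = (6 + p)*(1/(2*p)) = (6 + p)/(2*p))
A = -10336 (A = -136*76 = -10336)
√(A + (K(-9) + M(-9, 6)*111)) = √(-10336 + (-9 + ((½)*(6 - 9)/(-9))*111)) = √(-10336 + (-9 + ((½)*(-⅑)*(-3))*111)) = √(-10336 + (-9 + (⅙)*111)) = √(-10336 + (-9 + 37/2)) = √(-10336 + 19/2) = √(-20653/2) = I*√41306/2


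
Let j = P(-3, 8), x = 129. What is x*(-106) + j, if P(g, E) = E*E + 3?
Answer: -13607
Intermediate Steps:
P(g, E) = 3 + E² (P(g, E) = E² + 3 = 3 + E²)
j = 67 (j = 3 + 8² = 3 + 64 = 67)
x*(-106) + j = 129*(-106) + 67 = -13674 + 67 = -13607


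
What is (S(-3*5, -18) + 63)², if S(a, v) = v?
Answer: 2025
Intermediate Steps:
(S(-3*5, -18) + 63)² = (-18 + 63)² = 45² = 2025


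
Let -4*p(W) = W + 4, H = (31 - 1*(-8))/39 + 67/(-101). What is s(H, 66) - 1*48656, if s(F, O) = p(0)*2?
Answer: -48658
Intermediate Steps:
H = 34/101 (H = (31 + 8)*(1/39) + 67*(-1/101) = 39*(1/39) - 67/101 = 1 - 67/101 = 34/101 ≈ 0.33663)
p(W) = -1 - W/4 (p(W) = -(W + 4)/4 = -(4 + W)/4 = -1 - W/4)
s(F, O) = -2 (s(F, O) = (-1 - 1/4*0)*2 = (-1 + 0)*2 = -1*2 = -2)
s(H, 66) - 1*48656 = -2 - 1*48656 = -2 - 48656 = -48658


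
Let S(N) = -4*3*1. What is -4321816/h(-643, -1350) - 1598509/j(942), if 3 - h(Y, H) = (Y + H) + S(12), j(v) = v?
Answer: -910119593/236442 ≈ -3849.2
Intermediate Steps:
S(N) = -12 (S(N) = -12*1 = -12)
h(Y, H) = 15 - H - Y (h(Y, H) = 3 - ((Y + H) - 12) = 3 - ((H + Y) - 12) = 3 - (-12 + H + Y) = 3 + (12 - H - Y) = 15 - H - Y)
-4321816/h(-643, -1350) - 1598509/j(942) = -4321816/(15 - 1*(-1350) - 1*(-643)) - 1598509/942 = -4321816/(15 + 1350 + 643) - 1598509*1/942 = -4321816/2008 - 1598509/942 = -4321816*1/2008 - 1598509/942 = -540227/251 - 1598509/942 = -910119593/236442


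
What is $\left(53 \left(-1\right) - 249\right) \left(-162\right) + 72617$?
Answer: $121541$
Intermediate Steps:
$\left(53 \left(-1\right) - 249\right) \left(-162\right) + 72617 = \left(-53 - 249\right) \left(-162\right) + 72617 = \left(-302\right) \left(-162\right) + 72617 = 48924 + 72617 = 121541$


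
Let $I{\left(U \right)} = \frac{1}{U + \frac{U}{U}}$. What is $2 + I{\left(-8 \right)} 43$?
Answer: $- \frac{29}{7} \approx -4.1429$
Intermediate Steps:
$I{\left(U \right)} = \frac{1}{1 + U}$ ($I{\left(U \right)} = \frac{1}{U + 1} = \frac{1}{1 + U}$)
$2 + I{\left(-8 \right)} 43 = 2 + \frac{1}{1 - 8} \cdot 43 = 2 + \frac{1}{-7} \cdot 43 = 2 - \frac{43}{7} = - \frac{29}{7}$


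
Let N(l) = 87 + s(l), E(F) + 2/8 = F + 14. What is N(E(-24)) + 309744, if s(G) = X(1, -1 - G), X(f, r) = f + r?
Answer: 1239365/4 ≈ 3.0984e+5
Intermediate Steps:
s(G) = -G (s(G) = 1 + (-1 - G) = -G)
E(F) = 55/4 + F (E(F) = -¼ + (F + 14) = -¼ + (14 + F) = 55/4 + F)
N(l) = 87 - l
N(E(-24)) + 309744 = (87 - (55/4 - 24)) + 309744 = (87 - 1*(-41/4)) + 309744 = (87 + 41/4) + 309744 = 389/4 + 309744 = 1239365/4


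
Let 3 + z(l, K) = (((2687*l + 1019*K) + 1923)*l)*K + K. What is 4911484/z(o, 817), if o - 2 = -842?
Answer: 2455742/488162631167 ≈ 5.0306e-6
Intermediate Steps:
o = -840 (o = 2 - 842 = -840)
z(l, K) = -3 + K + K*l*(1923 + 1019*K + 2687*l) (z(l, K) = -3 + ((((2687*l + 1019*K) + 1923)*l)*K + K) = -3 + ((((1019*K + 2687*l) + 1923)*l)*K + K) = -3 + (((1923 + 1019*K + 2687*l)*l)*K + K) = -3 + ((l*(1923 + 1019*K + 2687*l))*K + K) = -3 + (K*l*(1923 + 1019*K + 2687*l) + K) = -3 + (K + K*l*(1923 + 1019*K + 2687*l)) = -3 + K + K*l*(1923 + 1019*K + 2687*l))
4911484/z(o, 817) = 4911484/(-3 + 817 + 1019*(-840)*817**2 + 1923*817*(-840) + 2687*817*(-840)**2) = 4911484/(-3 + 817 + 1019*(-840)*667489 - 1319716440 + 2687*817*705600) = 4911484/(-3 + 817 - 571343884440 - 1319716440 + 1548988862400) = 4911484/976325262334 = 4911484*(1/976325262334) = 2455742/488162631167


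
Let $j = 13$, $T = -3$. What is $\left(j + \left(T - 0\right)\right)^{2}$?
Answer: $100$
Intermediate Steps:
$\left(j + \left(T - 0\right)\right)^{2} = \left(13 - 3\right)^{2} = 10^{2} = 100$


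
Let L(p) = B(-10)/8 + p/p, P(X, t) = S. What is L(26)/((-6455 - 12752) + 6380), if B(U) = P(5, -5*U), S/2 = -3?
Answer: -1/51308 ≈ -1.9490e-5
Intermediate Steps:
S = -6 (S = 2*(-3) = -6)
P(X, t) = -6
B(U) = -6
L(p) = ¼ (L(p) = -6/8 + p/p = -6*⅛ + 1 = -¾ + 1 = ¼)
L(26)/((-6455 - 12752) + 6380) = 1/(4*((-6455 - 12752) + 6380)) = 1/(4*(-19207 + 6380)) = (¼)/(-12827) = (¼)*(-1/12827) = -1/51308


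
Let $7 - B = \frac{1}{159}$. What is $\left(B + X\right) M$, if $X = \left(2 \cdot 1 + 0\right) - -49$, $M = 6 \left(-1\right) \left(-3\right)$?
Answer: $\frac{55326}{53} \approx 1043.9$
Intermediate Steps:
$B = \frac{1112}{159}$ ($B = 7 - \frac{1}{159} = \frac{1112}{159} \approx 6.9937$)
$M = 18$ ($M = \left(-6\right) \left(-3\right) = 18$)
$X = 51$ ($X = \left(2 + 0\right) + 49 = 2 + 49 = 51$)
$\left(B + X\right) M = \left(\frac{1112}{159} + 51\right) 18 = \frac{9221}{159} \cdot 18 = \frac{55326}{53}$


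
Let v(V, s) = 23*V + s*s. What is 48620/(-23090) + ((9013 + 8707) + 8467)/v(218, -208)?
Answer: -174261853/111473902 ≈ -1.5633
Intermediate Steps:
v(V, s) = s² + 23*V (v(V, s) = 23*V + s² = s² + 23*V)
48620/(-23090) + ((9013 + 8707) + 8467)/v(218, -208) = 48620/(-23090) + ((9013 + 8707) + 8467)/((-208)² + 23*218) = 48620*(-1/23090) + (17720 + 8467)/(43264 + 5014) = -4862/2309 + 26187/48278 = -174261853/111473902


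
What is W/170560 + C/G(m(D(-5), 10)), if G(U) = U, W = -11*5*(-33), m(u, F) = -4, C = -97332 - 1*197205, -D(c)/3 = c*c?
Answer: 2511811899/34112 ≈ 73634.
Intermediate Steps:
D(c) = -3*c**2 (D(c) = -3*c*c = -3*c**2)
C = -294537 (C = -97332 - 197205 = -294537)
W = 1815 (W = -55*(-33) = 1815)
W/170560 + C/G(m(D(-5), 10)) = 1815/170560 - 294537/(-4) = 1815*(1/170560) - 294537*(-1/4) = 363/34112 + 294537/4 = 2511811899/34112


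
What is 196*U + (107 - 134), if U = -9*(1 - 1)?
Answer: -27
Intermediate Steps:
U = 0 (U = -9*0 = 0)
196*U + (107 - 134) = 196*0 + (107 - 134) = 0 - 27 = -27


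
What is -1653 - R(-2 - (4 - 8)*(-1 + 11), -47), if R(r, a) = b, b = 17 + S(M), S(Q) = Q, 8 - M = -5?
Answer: -1683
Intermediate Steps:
M = 13 (M = 8 - 1*(-5) = 8 + 5 = 13)
b = 30 (b = 17 + 13 = 30)
R(r, a) = 30
-1653 - R(-2 - (4 - 8)*(-1 + 11), -47) = -1653 - 1*30 = -1653 - 30 = -1683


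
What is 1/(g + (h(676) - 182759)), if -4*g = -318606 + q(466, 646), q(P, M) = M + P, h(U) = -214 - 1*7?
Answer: -2/207213 ≈ -9.6519e-6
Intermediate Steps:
h(U) = -221 (h(U) = -214 - 7 = -221)
g = 158747/2 (g = -(-318606 + (646 + 466))/4 = -(-318606 + 1112)/4 = -1/4*(-317494) = 158747/2 ≈ 79374.)
1/(g + (h(676) - 182759)) = 1/(158747/2 + (-221 - 182759)) = 1/(158747/2 - 182980) = 1/(-207213/2) = -2/207213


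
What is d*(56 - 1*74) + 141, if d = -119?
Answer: 2283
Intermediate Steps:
d*(56 - 1*74) + 141 = -119*(56 - 1*74) + 141 = -119*(56 - 74) + 141 = -119*(-18) + 141 = 2142 + 141 = 2283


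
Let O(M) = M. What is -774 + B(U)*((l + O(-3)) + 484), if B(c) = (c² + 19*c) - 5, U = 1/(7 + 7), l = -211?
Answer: -172107/98 ≈ -1756.2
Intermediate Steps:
U = 1/14 ≈ 0.071429
B(c) = -5 + c² + 19*c
-774 + B(U)*((l + O(-3)) + 484) = -774 + (-5 + (1/14)² + 19*(1/14))*((-211 - 3) + 484) = -774 + (-5 + 1/196 + 19/14)*(-214 + 484) = -774 - 713/196*270 = -774 - 96255/98 = -172107/98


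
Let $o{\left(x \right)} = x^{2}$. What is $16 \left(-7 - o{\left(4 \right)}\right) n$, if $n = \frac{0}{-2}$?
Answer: $0$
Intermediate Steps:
$n = 0$ ($n = 0 \left(- \frac{1}{2}\right) = 0$)
$16 \left(-7 - o{\left(4 \right)}\right) n = 16 \left(-7 - 4^{2}\right) 0 = 16 \left(-7 - 16\right) 0 = 16 \left(-23\right) 0 = \left(-368\right) 0 = 0$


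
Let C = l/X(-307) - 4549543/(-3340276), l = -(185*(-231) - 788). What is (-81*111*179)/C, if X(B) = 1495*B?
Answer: -2467305631055278260/1942702170647 ≈ -1.2700e+6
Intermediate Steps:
l = 43523 (l = -(-42735 - 788) = -1*(-43523) = 43523)
C = 1942702170647/1533069774340 (C = 43523/((1495*(-307))) - 4549543/(-3340276) = 43523/(-458965) - 4549543*(-1/3340276) = 43523*(-1/458965) + 4549543/3340276 = -43523/458965 + 4549543/3340276 = 1942702170647/1533069774340 ≈ 1.2672)
(-81*111*179)/C = (-81*111*179)/(1942702170647/1533069774340) = -8991*179*(1533069774340/1942702170647) = -1609389*1533069774340/1942702170647 = -2467305631055278260/1942702170647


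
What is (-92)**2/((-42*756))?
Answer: -1058/3969 ≈ -0.26657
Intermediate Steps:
(-92)**2/((-42*756)) = 8464/(-31752) = 8464*(-1/31752) = -1058/3969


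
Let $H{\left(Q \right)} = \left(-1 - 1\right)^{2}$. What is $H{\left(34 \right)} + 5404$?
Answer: $5408$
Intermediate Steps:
$H{\left(Q \right)} = 4$ ($H{\left(Q \right)} = \left(-2\right)^{2} = 4$)
$H{\left(34 \right)} + 5404 = 4 + 5404 = 5408$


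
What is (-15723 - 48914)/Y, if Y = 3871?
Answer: -64637/3871 ≈ -16.698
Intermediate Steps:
(-15723 - 48914)/Y = (-15723 - 48914)/3871 = -64637*1/3871 = -64637/3871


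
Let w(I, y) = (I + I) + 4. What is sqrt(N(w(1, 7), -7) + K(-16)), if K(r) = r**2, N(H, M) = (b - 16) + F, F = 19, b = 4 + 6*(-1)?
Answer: sqrt(257) ≈ 16.031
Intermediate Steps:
b = -2 (b = 4 - 6 = -2)
w(I, y) = 4 + 2*I (w(I, y) = 2*I + 4 = 4 + 2*I)
N(H, M) = 1 (N(H, M) = (-2 - 16) + 19 = -18 + 19 = 1)
sqrt(N(w(1, 7), -7) + K(-16)) = sqrt(1 + (-16)**2) = sqrt(1 + 256) = sqrt(257)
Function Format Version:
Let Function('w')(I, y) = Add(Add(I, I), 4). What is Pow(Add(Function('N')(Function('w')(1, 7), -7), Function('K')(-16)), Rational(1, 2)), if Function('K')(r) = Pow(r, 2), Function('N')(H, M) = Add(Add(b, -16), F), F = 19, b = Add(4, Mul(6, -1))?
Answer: Pow(257, Rational(1, 2)) ≈ 16.031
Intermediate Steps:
b = -2 (b = Add(4, -6) = -2)
Function('w')(I, y) = Add(4, Mul(2, I)) (Function('w')(I, y) = Add(Mul(2, I), 4) = Add(4, Mul(2, I)))
Function('N')(H, M) = 1 (Function('N')(H, M) = Add(Add(-2, -16), 19) = Add(-18, 19) = 1)
Pow(Add(Function('N')(Function('w')(1, 7), -7), Function('K')(-16)), Rational(1, 2)) = Pow(Add(1, Pow(-16, 2)), Rational(1, 2)) = Pow(Add(1, 256), Rational(1, 2)) = Pow(257, Rational(1, 2))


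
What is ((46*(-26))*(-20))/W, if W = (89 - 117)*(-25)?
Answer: 1196/35 ≈ 34.171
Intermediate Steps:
W = 700 (W = -28*(-25) = 700)
((46*(-26))*(-20))/W = ((46*(-26))*(-20))/700 = -1196*(-20)*(1/700) = 23920*(1/700) = 1196/35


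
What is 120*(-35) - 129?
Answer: -4329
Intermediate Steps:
120*(-35) - 129 = -4200 - 129 = -4329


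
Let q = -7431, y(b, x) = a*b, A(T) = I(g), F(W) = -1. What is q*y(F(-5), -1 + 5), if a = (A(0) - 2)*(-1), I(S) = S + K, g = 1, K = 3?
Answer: -14862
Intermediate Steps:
I(S) = 3 + S (I(S) = S + 3 = 3 + S)
A(T) = 4 (A(T) = 3 + 1 = 4)
a = -2 (a = (4 - 2)*(-1) = 2*(-1) = -2)
y(b, x) = -2*b
q*y(F(-5), -1 + 5) = -(-14862)*(-1) = -7431*2 = -14862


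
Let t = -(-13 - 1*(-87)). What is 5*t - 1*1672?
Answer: -2042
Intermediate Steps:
t = -74 (t = -(-13 + 87) = -1*74 = -74)
5*t - 1*1672 = 5*(-74) - 1*1672 = -370 - 1672 = -2042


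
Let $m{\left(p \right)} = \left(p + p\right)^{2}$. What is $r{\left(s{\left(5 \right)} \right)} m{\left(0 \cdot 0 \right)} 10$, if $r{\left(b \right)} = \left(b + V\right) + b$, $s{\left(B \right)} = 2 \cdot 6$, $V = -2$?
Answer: $0$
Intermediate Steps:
$m{\left(p \right)} = 4 p^{2}$ ($m{\left(p \right)} = \left(2 p\right)^{2} = 4 p^{2}$)
$s{\left(B \right)} = 12$
$r{\left(b \right)} = -2 + 2 b$ ($r{\left(b \right)} = \left(b - 2\right) + b = \left(-2 + b\right) + b = -2 + 2 b$)
$r{\left(s{\left(5 \right)} \right)} m{\left(0 \cdot 0 \right)} 10 = \left(-2 + 2 \cdot 12\right) 4 \left(0 \cdot 0\right)^{2} \cdot 10 = \left(-2 + 24\right) 4 \cdot 0^{2} \cdot 10 = 22 \cdot 4 \cdot 0 \cdot 10 = 22 \cdot 0 \cdot 10 = 0 \cdot 10 = 0$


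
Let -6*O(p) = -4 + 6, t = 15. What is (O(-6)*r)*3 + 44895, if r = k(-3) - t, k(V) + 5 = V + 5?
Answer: 44913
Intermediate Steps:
k(V) = V (k(V) = -5 + (V + 5) = -5 + (5 + V) = V)
r = -18 (r = -3 - 1*15 = -3 - 15 = -18)
O(p) = -⅓ (O(p) = -(-4 + 6)/6 = -⅙*2 = -⅓)
(O(-6)*r)*3 + 44895 = -⅓*(-18)*3 + 44895 = 6*3 + 44895 = 18 + 44895 = 44913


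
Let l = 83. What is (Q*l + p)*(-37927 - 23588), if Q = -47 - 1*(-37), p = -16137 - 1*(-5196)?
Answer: 724093065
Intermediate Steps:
p = -10941 (p = -16137 + 5196 = -10941)
Q = -10 (Q = -47 + 37 = -10)
(Q*l + p)*(-37927 - 23588) = (-10*83 - 10941)*(-37927 - 23588) = (-830 - 10941)*(-61515) = -11771*(-61515) = 724093065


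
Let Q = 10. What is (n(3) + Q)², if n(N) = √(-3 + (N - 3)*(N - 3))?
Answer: (10 + I*√3)² ≈ 97.0 + 34.641*I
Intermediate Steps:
n(N) = √(-3 + (-3 + N)²) (n(N) = √(-3 + (-3 + N)*(-3 + N)) = √(-3 + (-3 + N)²))
(n(3) + Q)² = (√(-3 + (-3 + 3)²) + 10)² = (√(-3 + 0²) + 10)² = (√(-3 + 0) + 10)² = (√(-3) + 10)² = (I*√3 + 10)² = (10 + I*√3)²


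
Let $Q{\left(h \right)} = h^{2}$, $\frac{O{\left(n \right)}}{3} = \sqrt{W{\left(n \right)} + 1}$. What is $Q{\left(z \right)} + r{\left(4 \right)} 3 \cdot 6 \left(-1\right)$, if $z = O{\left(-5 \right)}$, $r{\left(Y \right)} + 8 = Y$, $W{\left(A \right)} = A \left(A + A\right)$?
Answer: $531$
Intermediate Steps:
$W{\left(A \right)} = 2 A^{2}$ ($W{\left(A \right)} = A 2 A = 2 A^{2}$)
$r{\left(Y \right)} = -8 + Y$
$O{\left(n \right)} = 3 \sqrt{1 + 2 n^{2}}$ ($O{\left(n \right)} = 3 \sqrt{2 n^{2} + 1} = 3 \sqrt{1 + 2 n^{2}}$)
$z = 3 \sqrt{51}$ ($z = 3 \sqrt{1 + 2 \left(-5\right)^{2}} = 3 \sqrt{1 + 2 \cdot 25} = 3 \sqrt{1 + 50} = 3 \sqrt{51} \approx 21.424$)
$Q{\left(z \right)} + r{\left(4 \right)} 3 \cdot 6 \left(-1\right) = \left(3 \sqrt{51}\right)^{2} + \left(-8 + 4\right) 3 \cdot 6 \left(-1\right) = 459 - 4 \cdot 18 \left(-1\right) = 459 - -72 = 459 + 72 = 531$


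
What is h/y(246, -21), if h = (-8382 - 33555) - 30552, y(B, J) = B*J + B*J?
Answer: 24163/3444 ≈ 7.0160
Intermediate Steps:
y(B, J) = 2*B*J
h = -72489 (h = -41937 - 30552 = -72489)
h/y(246, -21) = -72489/(2*246*(-21)) = -72489/(-10332) = -72489*(-1/10332) = 24163/3444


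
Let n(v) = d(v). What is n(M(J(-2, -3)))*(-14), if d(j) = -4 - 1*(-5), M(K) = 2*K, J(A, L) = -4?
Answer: -14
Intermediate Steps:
d(j) = 1 (d(j) = -4 + 5 = 1)
n(v) = 1
n(M(J(-2, -3)))*(-14) = 1*(-14) = -14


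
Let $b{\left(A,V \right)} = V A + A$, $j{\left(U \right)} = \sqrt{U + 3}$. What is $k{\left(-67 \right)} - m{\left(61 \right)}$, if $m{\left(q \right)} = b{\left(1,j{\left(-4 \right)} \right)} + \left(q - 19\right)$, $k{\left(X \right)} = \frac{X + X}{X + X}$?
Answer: $-42 - i \approx -42.0 - 1.0 i$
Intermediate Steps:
$j{\left(U \right)} = \sqrt{3 + U}$
$k{\left(X \right)} = 1$ ($k{\left(X \right)} = \frac{2 X}{2 X} = 2 X \frac{1}{2 X} = 1$)
$b{\left(A,V \right)} = A + A V$ ($b{\left(A,V \right)} = A V + A = A + A V$)
$m{\left(q \right)} = -18 + i + q$ ($m{\left(q \right)} = 1 \left(1 + \sqrt{3 - 4}\right) + \left(q - 19\right) = 1 \left(1 + \sqrt{-1}\right) + \left(-19 + q\right) = 1 \left(1 + i\right) + \left(-19 + q\right) = \left(1 + i\right) + \left(-19 + q\right) = -18 + i + q$)
$k{\left(-67 \right)} - m{\left(61 \right)} = 1 - \left(-18 + i + 61\right) = 1 - \left(43 + i\right) = -42 - i$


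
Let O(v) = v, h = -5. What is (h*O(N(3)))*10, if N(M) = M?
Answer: -150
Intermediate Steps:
(h*O(N(3)))*10 = -5*3*10 = -15*10 = -150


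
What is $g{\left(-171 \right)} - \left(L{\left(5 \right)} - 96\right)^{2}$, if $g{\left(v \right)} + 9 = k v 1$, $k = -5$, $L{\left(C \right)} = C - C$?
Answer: $-8370$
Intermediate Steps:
$L{\left(C \right)} = 0$
$g{\left(v \right)} = -9 - 5 v$ ($g{\left(v \right)} = -9 + - 5 v 1 = -9 - 5 v$)
$g{\left(-171 \right)} - \left(L{\left(5 \right)} - 96\right)^{2} = \left(-9 - -855\right) - \left(0 - 96\right)^{2} = \left(-9 + 855\right) - \left(-96\right)^{2} = 846 - 9216 = -8370$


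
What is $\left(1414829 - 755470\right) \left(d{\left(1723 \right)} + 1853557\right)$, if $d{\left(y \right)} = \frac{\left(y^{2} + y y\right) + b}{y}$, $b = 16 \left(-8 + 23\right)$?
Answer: $\frac{2109695875821831}{1723} \approx 1.2244 \cdot 10^{12}$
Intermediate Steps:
$b = 240$ ($b = 16 \cdot 15 = 240$)
$d{\left(y \right)} = \frac{240 + 2 y^{2}}{y}$ ($d{\left(y \right)} = \frac{\left(y^{2} + y y\right) + 240}{y} = \frac{\left(y^{2} + y^{2}\right) + 240}{y} = \frac{2 y^{2} + 240}{y} = \frac{240 + 2 y^{2}}{y}$)
$\left(1414829 - 755470\right) \left(d{\left(1723 \right)} + 1853557\right) = \left(1414829 - 755470\right) \left(\left(2 \cdot 1723 + \frac{240}{1723}\right) + 1853557\right) = 659359 \left(\left(3446 + 240 \cdot \frac{1}{1723}\right) + 1853557\right) = 659359 \left(\left(3446 + \frac{240}{1723}\right) + 1853557\right) = 659359 \left(\frac{5937698}{1723} + 1853557\right) = 659359 \cdot \frac{3199616409}{1723} = \frac{2109695875821831}{1723}$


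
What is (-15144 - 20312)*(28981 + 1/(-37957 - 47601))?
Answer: -43957575806016/42779 ≈ -1.0276e+9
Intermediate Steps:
(-15144 - 20312)*(28981 + 1/(-37957 - 47601)) = -35456*(28981 + 1/(-85558)) = -35456*(28981 - 1/85558) = -35456*2479556397/85558 = -43957575806016/42779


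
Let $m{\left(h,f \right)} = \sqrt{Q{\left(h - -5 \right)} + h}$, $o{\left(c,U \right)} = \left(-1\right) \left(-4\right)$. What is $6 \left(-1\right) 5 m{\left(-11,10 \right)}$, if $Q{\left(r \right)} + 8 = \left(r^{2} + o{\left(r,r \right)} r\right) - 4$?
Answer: $- 30 i \sqrt{11} \approx - 99.499 i$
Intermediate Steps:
$o{\left(c,U \right)} = 4$
$Q{\left(r \right)} = -12 + r^{2} + 4 r$ ($Q{\left(r \right)} = -8 - \left(4 - r^{2} - 4 r\right) = -8 + \left(-4 + r^{2} + 4 r\right) = -12 + r^{2} + 4 r$)
$m{\left(h,f \right)} = \sqrt{8 + \left(5 + h\right)^{2} + 5 h}$ ($m{\left(h,f \right)} = \sqrt{\left(-12 + \left(h - -5\right)^{2} + 4 \left(h - -5\right)\right) + h} = \sqrt{\left(-12 + \left(h + 5\right)^{2} + 4 \left(h + 5\right)\right) + h} = \sqrt{\left(-12 + \left(5 + h\right)^{2} + 4 \left(5 + h\right)\right) + h} = \sqrt{\left(-12 + \left(5 + h\right)^{2} + \left(20 + 4 h\right)\right) + h} = \sqrt{\left(8 + \left(5 + h\right)^{2} + 4 h\right) + h} = \sqrt{8 + \left(5 + h\right)^{2} + 5 h}$)
$6 \left(-1\right) 5 m{\left(-11,10 \right)} = 6 \left(-1\right) 5 \sqrt{33 + \left(-11\right)^{2} + 15 \left(-11\right)} = \left(-6\right) 5 \sqrt{33 + 121 - 165} = - 30 \sqrt{-11} = - 30 i \sqrt{11}$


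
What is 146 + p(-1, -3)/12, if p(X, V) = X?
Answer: 1751/12 ≈ 145.92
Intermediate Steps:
146 + p(-1, -3)/12 = 146 - 1/12 = 1751/12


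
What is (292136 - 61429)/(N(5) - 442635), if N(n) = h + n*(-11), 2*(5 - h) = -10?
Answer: -13571/26040 ≈ -0.52116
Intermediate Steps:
h = 10 (h = 5 - ½*(-10) = 5 + 5 = 10)
N(n) = 10 - 11*n (N(n) = 10 + n*(-11) = 10 - 11*n)
(292136 - 61429)/(N(5) - 442635) = (292136 - 61429)/((10 - 11*5) - 442635) = 230707/((10 - 55) - 442635) = 230707/(-45 - 442635) = 230707/(-442680) = 230707*(-1/442680) = -13571/26040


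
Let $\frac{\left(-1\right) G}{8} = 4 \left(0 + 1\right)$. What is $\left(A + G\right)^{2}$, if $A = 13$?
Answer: $361$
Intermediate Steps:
$G = -32$ ($G = - 8 \cdot 4 \left(0 + 1\right) = - 8 \cdot 4 \cdot 1 = \left(-8\right) 4 = -32$)
$\left(A + G\right)^{2} = \left(13 - 32\right)^{2} = \left(-19\right)^{2} = 361$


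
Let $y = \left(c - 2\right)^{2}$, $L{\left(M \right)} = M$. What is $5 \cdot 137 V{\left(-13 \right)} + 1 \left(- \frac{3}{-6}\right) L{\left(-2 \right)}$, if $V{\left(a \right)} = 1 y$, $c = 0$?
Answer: $2739$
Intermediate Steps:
$y = 4$ ($y = \left(0 - 2\right)^{2} = \left(-2\right)^{2} = 4$)
$V{\left(a \right)} = 4$ ($V{\left(a \right)} = 1 \cdot 4 = 4$)
$5 \cdot 137 V{\left(-13 \right)} + 1 \left(- \frac{3}{-6}\right) L{\left(-2 \right)} = 5 \cdot 137 \cdot 4 + 1 \left(- \frac{3}{-6}\right) \left(-2\right) = 685 \cdot 4 + 1 \left(\left(-3\right) \left(- \frac{1}{6}\right)\right) \left(-2\right) = 2740 + 1 \cdot \frac{1}{2} \left(-2\right) = 2740 + \frac{1}{2} \left(-2\right) = 2740 - 1 = 2739$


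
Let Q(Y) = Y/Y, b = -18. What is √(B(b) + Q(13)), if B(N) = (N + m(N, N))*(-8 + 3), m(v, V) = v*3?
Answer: 19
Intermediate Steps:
m(v, V) = 3*v
Q(Y) = 1
B(N) = -20*N (B(N) = (N + 3*N)*(-8 + 3) = (4*N)*(-5) = -20*N)
√(B(b) + Q(13)) = √(-20*(-18) + 1) = √(360 + 1) = √361 = 19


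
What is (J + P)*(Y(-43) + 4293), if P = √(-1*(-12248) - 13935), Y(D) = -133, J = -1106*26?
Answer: -119624960 + 4160*I*√1687 ≈ -1.1962e+8 + 1.7086e+5*I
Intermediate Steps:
J = -28756
P = I*√1687 (P = √(12248 - 13935) = √(-1687) = I*√1687 ≈ 41.073*I)
(J + P)*(Y(-43) + 4293) = (-28756 + I*√1687)*(-133 + 4293) = (-28756 + I*√1687)*4160 = -119624960 + 4160*I*√1687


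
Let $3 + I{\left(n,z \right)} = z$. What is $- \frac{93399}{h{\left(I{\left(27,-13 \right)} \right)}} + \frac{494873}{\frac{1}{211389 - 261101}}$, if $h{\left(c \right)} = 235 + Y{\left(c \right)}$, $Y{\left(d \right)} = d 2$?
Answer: $- \frac{4994028788327}{203} \approx -2.4601 \cdot 10^{10}$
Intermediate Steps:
$I{\left(n,z \right)} = -3 + z$
$Y{\left(d \right)} = 2 d$
$h{\left(c \right)} = 235 + 2 c$
$- \frac{93399}{h{\left(I{\left(27,-13 \right)} \right)}} + \frac{494873}{\frac{1}{211389 - 261101}} = - \frac{93399}{235 + 2 \left(-3 - 13\right)} + \frac{494873}{\frac{1}{211389 - 261101}} = - \frac{93399}{235 + 2 \left(-16\right)} + \frac{494873}{\frac{1}{-49712}} = - \frac{93399}{235 - 32} + \frac{494873}{- \frac{1}{49712}} = - \frac{93399}{203} + 494873 \left(-49712\right) = \left(-93399\right) \frac{1}{203} - 24601126576 = - \frac{93399}{203} - 24601126576 = - \frac{4994028788327}{203}$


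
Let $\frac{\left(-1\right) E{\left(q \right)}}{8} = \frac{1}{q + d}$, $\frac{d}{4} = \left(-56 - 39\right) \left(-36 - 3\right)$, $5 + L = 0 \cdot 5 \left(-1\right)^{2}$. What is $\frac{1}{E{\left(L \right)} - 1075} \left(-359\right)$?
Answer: $\frac{5318585}{15926133} \approx 0.33395$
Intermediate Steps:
$L = -5$ ($L = -5 + 0 \cdot 5 \left(-1\right)^{2} = -5 + 0 \cdot 1 = -5 + 0 = -5$)
$d = 14820$ ($d = 4 \left(-56 - 39\right) \left(-36 - 3\right) = 4 \left(\left(-95\right) \left(-39\right)\right) = 4 \cdot 3705 = 14820$)
$E{\left(q \right)} = - \frac{8}{14820 + q}$ ($E{\left(q \right)} = - \frac{8}{q + 14820} = - \frac{8}{14820 + q}$)
$\frac{1}{E{\left(L \right)} - 1075} \left(-359\right) = \frac{1}{- \frac{8}{14820 - 5} - 1075} \left(-359\right) = \frac{1}{- \frac{8}{14815} - 1075} \left(-359\right) = \frac{1}{- \frac{15926133}{14815}} \left(-359\right) = \left(- \frac{14815}{15926133}\right) \left(-359\right) = \frac{5318585}{15926133}$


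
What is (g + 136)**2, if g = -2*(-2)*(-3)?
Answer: 15376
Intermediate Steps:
g = -12 (g = 4*(-3) = -12)
(g + 136)**2 = (-12 + 136)**2 = 124**2 = 15376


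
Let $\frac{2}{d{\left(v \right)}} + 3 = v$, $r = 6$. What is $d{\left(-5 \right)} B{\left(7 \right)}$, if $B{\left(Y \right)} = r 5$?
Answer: $- \frac{15}{2} \approx -7.5$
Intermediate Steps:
$d{\left(v \right)} = \frac{2}{-3 + v}$
$B{\left(Y \right)} = 30$ ($B{\left(Y \right)} = 6 \cdot 5 = 30$)
$d{\left(-5 \right)} B{\left(7 \right)} = \frac{2}{-3 - 5} \cdot 30 = \frac{2}{-8} \cdot 30 = 2 \left(- \frac{1}{8}\right) 30 = \left(- \frac{1}{4}\right) 30 = - \frac{15}{2}$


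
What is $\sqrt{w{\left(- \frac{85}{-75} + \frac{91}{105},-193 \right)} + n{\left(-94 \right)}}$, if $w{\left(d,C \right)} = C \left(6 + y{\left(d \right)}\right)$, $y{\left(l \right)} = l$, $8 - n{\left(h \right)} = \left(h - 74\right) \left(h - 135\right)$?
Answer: $2 i \sqrt{10002} \approx 200.02 i$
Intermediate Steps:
$n{\left(h \right)} = 8 - \left(-135 + h\right) \left(-74 + h\right)$ ($n{\left(h \right)} = 8 - \left(h - 74\right) \left(h - 135\right) = 8 - \left(-74 + h\right) \left(-135 + h\right) = 8 - \left(-135 + h\right) \left(-74 + h\right)$)
$w{\left(d,C \right)} = C \left(6 + d\right)$
$\sqrt{w{\left(- \frac{85}{-75} + \frac{91}{105},-193 \right)} + n{\left(-94 \right)}} = \sqrt{- 193 \left(6 + \left(- \frac{85}{-75} + \frac{91}{105}\right)\right) - 38464} = \sqrt{- 193 \left(6 + \left(\left(-85\right) \left(- \frac{1}{75}\right) + 91 \cdot \frac{1}{105}\right)\right) - 38464} = \sqrt{- 193 \left(6 + \left(\frac{17}{15} + \frac{13}{15}\right)\right) - 38464} = \sqrt{- 193 \left(6 + 2\right) - 38464} = \sqrt{\left(-193\right) 8 - 38464} = \sqrt{-1544 - 38464} = \sqrt{-40008} = 2 i \sqrt{10002}$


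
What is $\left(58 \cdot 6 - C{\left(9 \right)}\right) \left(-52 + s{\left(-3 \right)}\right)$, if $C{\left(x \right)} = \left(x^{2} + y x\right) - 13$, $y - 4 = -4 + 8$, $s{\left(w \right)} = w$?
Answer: $-11440$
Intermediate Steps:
$y = 8$ ($y = 4 + \left(-4 + 8\right) = 4 + 4 = 8$)
$C{\left(x \right)} = -13 + x^{2} + 8 x$ ($C{\left(x \right)} = \left(x^{2} + 8 x\right) - 13 = -13 + x^{2} + 8 x$)
$\left(58 \cdot 6 - C{\left(9 \right)}\right) \left(-52 + s{\left(-3 \right)}\right) = \left(58 \cdot 6 - \left(-13 + 9^{2} + 8 \cdot 9\right)\right) \left(-52 - 3\right) = \left(348 - \left(-13 + 81 + 72\right)\right) \left(-55\right) = \left(348 - 140\right) \left(-55\right) = 208 \left(-55\right) = -11440$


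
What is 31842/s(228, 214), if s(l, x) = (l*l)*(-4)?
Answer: -1769/11552 ≈ -0.15313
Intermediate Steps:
s(l, x) = -4*l² (s(l, x) = l²*(-4) = -4*l²)
31842/s(228, 214) = 31842/((-4*228²)) = 31842/((-4*51984)) = 31842/(-207936) = 31842*(-1/207936) = -1769/11552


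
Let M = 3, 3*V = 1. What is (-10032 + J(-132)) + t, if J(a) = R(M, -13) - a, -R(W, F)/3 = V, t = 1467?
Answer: -8434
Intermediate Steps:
V = ⅓ (V = (⅓)*1 = ⅓ ≈ 0.33333)
R(W, F) = -1 (R(W, F) = -3*⅓ = -1)
J(a) = -1 - a
(-10032 + J(-132)) + t = (-10032 + (-1 - 1*(-132))) + 1467 = (-10032 + (-1 + 132)) + 1467 = (-10032 + 131) + 1467 = -9901 + 1467 = -8434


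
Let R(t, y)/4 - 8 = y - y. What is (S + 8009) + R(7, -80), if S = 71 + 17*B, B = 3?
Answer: 8163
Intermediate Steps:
R(t, y) = 32 (R(t, y) = 32 + 4*(y - y) = 32 + 4*0 = 32 + 0 = 32)
S = 122 (S = 71 + 17*3 = 71 + 51 = 122)
(S + 8009) + R(7, -80) = (122 + 8009) + 32 = 8131 + 32 = 8163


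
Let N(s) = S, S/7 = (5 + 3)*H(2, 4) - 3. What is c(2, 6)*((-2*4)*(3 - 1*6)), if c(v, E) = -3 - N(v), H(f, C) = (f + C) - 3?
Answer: -3600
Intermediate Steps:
H(f, C) = -3 + C + f (H(f, C) = (C + f) - 3 = -3 + C + f)
S = 147 (S = 7*((5 + 3)*(-3 + 4 + 2) - 3) = 7*(8*3 - 3) = 7*(24 - 3) = 7*21 = 147)
N(s) = 147
c(v, E) = -150 (c(v, E) = -3 - 1*147 = -3 - 147 = -150)
c(2, 6)*((-2*4)*(3 - 1*6)) = -150*(-2*4)*(3 - 1*6) = -(-1200)*(3 - 6) = -(-1200)*(-3) = -150*24 = -3600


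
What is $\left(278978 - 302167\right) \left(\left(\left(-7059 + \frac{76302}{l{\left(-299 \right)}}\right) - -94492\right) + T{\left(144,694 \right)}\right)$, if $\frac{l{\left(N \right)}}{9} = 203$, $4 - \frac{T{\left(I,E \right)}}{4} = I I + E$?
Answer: $- \frac{8335633885}{203} \approx -4.1062 \cdot 10^{7}$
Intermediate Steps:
$T{\left(I,E \right)} = 16 - 4 E - 4 I^{2}$ ($T{\left(I,E \right)} = 16 - 4 \left(I I + E\right) = 16 - 4 \left(I^{2} + E\right) = 16 - 4 \left(E + I^{2}\right) = 16 - \left(4 E + 4 I^{2}\right) = 16 - 4 E - 4 I^{2}$)
$l{\left(N \right)} = 1827$ ($l{\left(N \right)} = 9 \cdot 203 = 1827$)
$\left(278978 - 302167\right) \left(\left(\left(-7059 + \frac{76302}{l{\left(-299 \right)}}\right) - -94492\right) + T{\left(144,694 \right)}\right) = \left(278978 - 302167\right) \left(\left(\left(-7059 + \frac{76302}{1827}\right) - -94492\right) - \left(2760 + 82944\right)\right) = - 23189 \left(\left(\left(-7059 + 76302 \cdot \frac{1}{1827}\right) + 94492\right) - 85704\right) = - 23189 \left(\left(\left(-7059 + \frac{8478}{203}\right) + 94492\right) - 85704\right) = - 23189 \left(\left(- \frac{1424499}{203} + 94492\right) - 85704\right) = - 23189 \left(\frac{17757377}{203} - 85704\right) = \left(-23189\right) \frac{359465}{203} = - \frac{8335633885}{203}$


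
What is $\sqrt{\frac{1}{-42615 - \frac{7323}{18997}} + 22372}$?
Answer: $\frac{\sqrt{14662488961070439703482}}{809564478} \approx 149.57$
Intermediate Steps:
$\sqrt{\frac{1}{-42615 - \frac{7323}{18997}} + 22372} = \sqrt{\frac{1}{- \frac{809564478}{18997}} + 22372} = \sqrt{- \frac{18997}{809564478} + 22372} = \sqrt{\frac{18111576482819}{809564478}} = \frac{\sqrt{14662488961070439703482}}{809564478}$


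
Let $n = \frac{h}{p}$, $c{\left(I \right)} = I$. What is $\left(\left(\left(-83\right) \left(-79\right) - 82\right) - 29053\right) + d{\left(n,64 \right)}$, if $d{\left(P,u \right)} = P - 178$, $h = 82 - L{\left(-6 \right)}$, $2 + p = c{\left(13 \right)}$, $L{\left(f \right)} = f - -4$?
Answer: $- \frac{250232}{11} \approx -22748.0$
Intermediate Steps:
$L{\left(f \right)} = 4 + f$ ($L{\left(f \right)} = f + 4 = 4 + f$)
$p = 11$ ($p = -2 + 13 = 11$)
$h = 84$ ($h = 82 - \left(4 - 6\right) = 82 - -2 = 82 + 2 = 84$)
$n = \frac{84}{11} \approx 7.6364$
$d{\left(P,u \right)} = -178 + P$
$\left(\left(\left(-83\right) \left(-79\right) - 82\right) - 29053\right) + d{\left(n,64 \right)} = \left(\left(\left(-83\right) \left(-79\right) - 82\right) - 29053\right) + \left(-178 + \frac{84}{11}\right) = \left(\left(6557 - 82\right) - 29053\right) - \frac{1874}{11} = \left(6475 - 29053\right) - \frac{1874}{11} = -22578 - \frac{1874}{11} = - \frac{250232}{11}$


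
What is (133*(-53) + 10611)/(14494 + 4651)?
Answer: 3562/19145 ≈ 0.18605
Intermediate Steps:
(133*(-53) + 10611)/(14494 + 4651) = (-7049 + 10611)/19145 = 3562*(1/19145) = 3562/19145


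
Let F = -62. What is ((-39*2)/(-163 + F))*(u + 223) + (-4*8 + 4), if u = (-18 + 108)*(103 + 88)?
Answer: 450638/75 ≈ 6008.5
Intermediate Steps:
u = 17190 (u = 90*191 = 17190)
((-39*2)/(-163 + F))*(u + 223) + (-4*8 + 4) = ((-39*2)/(-163 - 62))*(17190 + 223) + (-4*8 + 4) = -78/(-225)*17413 + (-32 + 4) = -78*(-1/225)*17413 - 28 = (26/75)*17413 - 28 = 452738/75 - 28 = 450638/75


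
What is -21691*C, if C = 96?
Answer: -2082336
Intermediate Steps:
-21691*C = -21691*96 = -2082336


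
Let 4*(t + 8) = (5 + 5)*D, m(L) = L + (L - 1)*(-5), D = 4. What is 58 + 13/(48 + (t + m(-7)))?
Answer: 4827/83 ≈ 58.157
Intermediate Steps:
m(L) = 5 - 4*L (m(L) = L + (-1 + L)*(-5) = L + (5 - 5*L) = 5 - 4*L)
t = 2 (t = -8 + ((5 + 5)*4)/4 = -8 + (10*4)/4 = -8 + (1/4)*40 = -8 + 10 = 2)
58 + 13/(48 + (t + m(-7))) = 58 + 13/(48 + (2 + (5 - 4*(-7)))) = 58 + 13/(48 + (2 + (5 + 28))) = 58 + 13/(48 + (2 + 33)) = 58 + 13/(48 + 35) = 58 + 13/83 = 4827/83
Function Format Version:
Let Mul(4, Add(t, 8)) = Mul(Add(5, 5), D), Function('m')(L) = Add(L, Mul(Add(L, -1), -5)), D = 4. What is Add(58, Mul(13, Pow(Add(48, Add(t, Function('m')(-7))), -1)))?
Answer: Rational(4827, 83) ≈ 58.157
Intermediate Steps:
Function('m')(L) = Add(5, Mul(-4, L)) (Function('m')(L) = Add(L, Mul(Add(-1, L), -5)) = Add(L, Add(5, Mul(-5, L))) = Add(5, Mul(-4, L)))
t = 2 (t = Add(-8, Mul(Rational(1, 4), Mul(Add(5, 5), 4))) = Add(-8, Mul(Rational(1, 4), Mul(10, 4))) = Add(-8, Mul(Rational(1, 4), 40)) = Add(-8, 10) = 2)
Add(58, Mul(13, Pow(Add(48, Add(t, Function('m')(-7))), -1))) = Add(58, Mul(13, Pow(Add(48, Add(2, Add(5, Mul(-4, -7)))), -1))) = Add(58, Mul(13, Pow(Add(48, Add(2, Add(5, 28))), -1))) = Add(58, Mul(13, Pow(Add(48, Add(2, 33)), -1))) = Add(58, Mul(13, Pow(Add(48, 35), -1))) = Add(58, Mul(13, Pow(83, -1))) = Add(58, Mul(13, Rational(1, 83))) = Add(58, Rational(13, 83)) = Rational(4827, 83)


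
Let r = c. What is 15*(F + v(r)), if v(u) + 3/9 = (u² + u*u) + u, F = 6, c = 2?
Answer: 235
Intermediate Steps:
r = 2
v(u) = -⅓ + u + 2*u² (v(u) = -⅓ + ((u² + u*u) + u) = -⅓ + ((u² + u²) + u) = -⅓ + (2*u² + u) = -⅓ + (u + 2*u²) = -⅓ + u + 2*u²)
15*(F + v(r)) = 15*(6 + (-⅓ + 2 + 2*2²)) = 15*(6 + (-⅓ + 2 + 2*4)) = 15*(6 + (-⅓ + 2 + 8)) = 15*(6 + 29/3) = 15*(47/3) = 235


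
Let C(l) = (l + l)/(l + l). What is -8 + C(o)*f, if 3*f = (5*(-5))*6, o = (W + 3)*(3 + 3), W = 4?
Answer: -58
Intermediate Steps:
o = 42 (o = (4 + 3)*(3 + 3) = 7*6 = 42)
f = -50 (f = ((5*(-5))*6)/3 = (-25*6)/3 = (⅓)*(-150) = -50)
C(l) = 1 (C(l) = (2*l)/((2*l)) = (2*l)*(1/(2*l)) = 1)
-8 + C(o)*f = -8 + 1*(-50) = -8 - 50 = -58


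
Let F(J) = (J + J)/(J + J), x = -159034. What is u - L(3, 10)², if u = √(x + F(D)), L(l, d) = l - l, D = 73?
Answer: I*√159033 ≈ 398.79*I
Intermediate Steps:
F(J) = 1 (F(J) = (2*J)/((2*J)) = (2*J)*(1/(2*J)) = 1)
L(l, d) = 0
u = I*√159033 (u = √(-159034 + 1) = √(-159033) = I*√159033 ≈ 398.79*I)
u - L(3, 10)² = I*√159033 - 1*0² = I*√159033 - 1*0 = I*√159033 + 0 = I*√159033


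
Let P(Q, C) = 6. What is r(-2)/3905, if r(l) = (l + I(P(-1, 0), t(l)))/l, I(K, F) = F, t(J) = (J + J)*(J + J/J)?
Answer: -1/3905 ≈ -0.00025608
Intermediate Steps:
t(J) = 2*J*(1 + J) (t(J) = (2*J)*(J + 1) = (2*J)*(1 + J) = 2*J*(1 + J))
r(l) = (l + 2*l*(1 + l))/l
r(-2)/3905 = (3 + 2*(-2))/3905 = (3 - 4)*(1/3905) = -1*1/3905 = -1/3905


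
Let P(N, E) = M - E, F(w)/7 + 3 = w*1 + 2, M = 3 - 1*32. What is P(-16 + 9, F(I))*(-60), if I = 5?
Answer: 3420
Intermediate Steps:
M = -29 (M = 3 - 32 = -29)
F(w) = -7 + 7*w (F(w) = -21 + 7*(w*1 + 2) = -21 + 7*(w + 2) = -21 + 7*(2 + w) = -21 + (14 + 7*w) = -7 + 7*w)
P(N, E) = -29 - E
P(-16 + 9, F(I))*(-60) = (-29 - (-7 + 7*5))*(-60) = (-29 - (-7 + 35))*(-60) = (-29 - 1*28)*(-60) = (-29 - 28)*(-60) = -57*(-60) = 3420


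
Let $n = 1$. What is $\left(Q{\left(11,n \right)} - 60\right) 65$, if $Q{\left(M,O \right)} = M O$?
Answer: $-3185$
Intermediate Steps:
$\left(Q{\left(11,n \right)} - 60\right) 65 = \left(11 \cdot 1 - 60\right) 65 = \left(11 - 60\right) 65 = \left(-49\right) 65 = -3185$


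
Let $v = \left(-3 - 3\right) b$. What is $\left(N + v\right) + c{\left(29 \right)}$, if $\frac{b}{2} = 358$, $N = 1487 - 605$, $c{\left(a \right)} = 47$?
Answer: $-3367$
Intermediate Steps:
$N = 882$ ($N = 1487 - 605 = 882$)
$b = 716$ ($b = 2 \cdot 358 = 716$)
$v = -4296$ ($v = \left(-3 - 3\right) 716 = \left(-6\right) 716 = -4296$)
$\left(N + v\right) + c{\left(29 \right)} = \left(882 - 4296\right) + 47 = -3414 + 47 = -3367$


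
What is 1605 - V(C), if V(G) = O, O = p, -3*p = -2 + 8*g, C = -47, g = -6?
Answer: 4765/3 ≈ 1588.3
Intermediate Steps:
p = 50/3 (p = -(-2 + 8*(-6))/3 = -(-2 - 48)/3 = -⅓*(-50) = 50/3 ≈ 16.667)
O = 50/3 ≈ 16.667
V(G) = 50/3
1605 - V(C) = 1605 - 1*50/3 = 1605 - 50/3 = 4765/3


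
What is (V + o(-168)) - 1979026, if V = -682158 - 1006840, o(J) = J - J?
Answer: -3668024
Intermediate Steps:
o(J) = 0
V = -1688998
(V + o(-168)) - 1979026 = (-1688998 + 0) - 1979026 = -1688998 - 1979026 = -3668024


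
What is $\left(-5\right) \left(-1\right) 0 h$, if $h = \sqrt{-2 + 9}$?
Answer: $0$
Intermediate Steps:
$h = \sqrt{7} \approx 2.6458$
$\left(-5\right) \left(-1\right) 0 h = \left(-5\right) \left(-1\right) 0 \sqrt{7} = 5 \cdot 0 \sqrt{7} = 0 \sqrt{7} = 0$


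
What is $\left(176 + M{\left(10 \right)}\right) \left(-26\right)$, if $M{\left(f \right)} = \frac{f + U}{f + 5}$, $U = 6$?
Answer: $- \frac{69056}{15} \approx -4603.7$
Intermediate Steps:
$M{\left(f \right)} = \frac{6 + f}{5 + f}$ ($M{\left(f \right)} = \frac{f + 6}{f + 5} = \frac{6 + f}{5 + f}$)
$\left(176 + M{\left(10 \right)}\right) \left(-26\right) = \left(176 + \frac{6 + 10}{5 + 10}\right) \left(-26\right) = \left(176 + \frac{1}{15} \cdot 16\right) \left(-26\right) = \left(176 + \frac{16}{15}\right) \left(-26\right) = \frac{2656}{15} \left(-26\right) = - \frac{69056}{15}$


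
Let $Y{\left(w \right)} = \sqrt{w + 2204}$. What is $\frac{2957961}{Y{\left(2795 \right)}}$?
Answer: $\frac{2957961 \sqrt{4999}}{4999} \approx 41836.0$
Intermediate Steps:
$Y{\left(w \right)} = \sqrt{2204 + w}$
$\frac{2957961}{Y{\left(2795 \right)}} = \frac{2957961}{\sqrt{2204 + 2795}} = \frac{2957961}{\sqrt{4999}} = 2957961 \frac{\sqrt{4999}}{4999} = \frac{2957961 \sqrt{4999}}{4999}$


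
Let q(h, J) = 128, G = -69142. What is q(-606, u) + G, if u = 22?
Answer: -69014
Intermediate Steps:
q(-606, u) + G = 128 - 69142 = -69014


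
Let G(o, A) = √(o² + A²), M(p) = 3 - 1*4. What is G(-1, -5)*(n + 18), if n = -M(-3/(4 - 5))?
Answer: 19*√26 ≈ 96.881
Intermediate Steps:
M(p) = -1 (M(p) = 3 - 4 = -1)
n = 1 (n = -1*(-1) = 1)
G(o, A) = √(A² + o²)
G(-1, -5)*(n + 18) = √((-5)² + (-1)²)*(1 + 18) = √(25 + 1)*19 = √26*19 = 19*√26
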